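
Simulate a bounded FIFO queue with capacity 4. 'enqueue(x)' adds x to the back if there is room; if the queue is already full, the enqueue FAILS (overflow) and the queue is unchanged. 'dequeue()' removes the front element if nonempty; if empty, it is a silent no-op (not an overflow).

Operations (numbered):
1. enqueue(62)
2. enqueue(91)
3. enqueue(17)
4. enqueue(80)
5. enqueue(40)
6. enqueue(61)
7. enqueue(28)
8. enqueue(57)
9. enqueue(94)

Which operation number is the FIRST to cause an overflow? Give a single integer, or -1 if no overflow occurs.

Answer: 5

Derivation:
1. enqueue(62): size=1
2. enqueue(91): size=2
3. enqueue(17): size=3
4. enqueue(80): size=4
5. enqueue(40): size=4=cap → OVERFLOW (fail)
6. enqueue(61): size=4=cap → OVERFLOW (fail)
7. enqueue(28): size=4=cap → OVERFLOW (fail)
8. enqueue(57): size=4=cap → OVERFLOW (fail)
9. enqueue(94): size=4=cap → OVERFLOW (fail)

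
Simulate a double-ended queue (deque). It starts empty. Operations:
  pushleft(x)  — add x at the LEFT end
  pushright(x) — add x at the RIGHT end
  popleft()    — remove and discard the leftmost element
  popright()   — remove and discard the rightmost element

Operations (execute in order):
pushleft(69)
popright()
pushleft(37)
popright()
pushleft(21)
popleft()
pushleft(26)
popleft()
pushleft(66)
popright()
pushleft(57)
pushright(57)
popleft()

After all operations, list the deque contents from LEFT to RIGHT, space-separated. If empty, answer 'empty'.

pushleft(69): [69]
popright(): []
pushleft(37): [37]
popright(): []
pushleft(21): [21]
popleft(): []
pushleft(26): [26]
popleft(): []
pushleft(66): [66]
popright(): []
pushleft(57): [57]
pushright(57): [57, 57]
popleft(): [57]

Answer: 57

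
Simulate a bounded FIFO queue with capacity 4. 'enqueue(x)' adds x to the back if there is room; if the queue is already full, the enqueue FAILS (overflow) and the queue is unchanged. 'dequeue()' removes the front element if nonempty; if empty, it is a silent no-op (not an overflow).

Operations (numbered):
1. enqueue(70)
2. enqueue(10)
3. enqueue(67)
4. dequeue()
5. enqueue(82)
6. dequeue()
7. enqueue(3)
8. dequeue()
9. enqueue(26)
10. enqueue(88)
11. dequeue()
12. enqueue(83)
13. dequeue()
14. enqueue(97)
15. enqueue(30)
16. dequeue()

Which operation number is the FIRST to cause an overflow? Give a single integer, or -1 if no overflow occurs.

Answer: 15

Derivation:
1. enqueue(70): size=1
2. enqueue(10): size=2
3. enqueue(67): size=3
4. dequeue(): size=2
5. enqueue(82): size=3
6. dequeue(): size=2
7. enqueue(3): size=3
8. dequeue(): size=2
9. enqueue(26): size=3
10. enqueue(88): size=4
11. dequeue(): size=3
12. enqueue(83): size=4
13. dequeue(): size=3
14. enqueue(97): size=4
15. enqueue(30): size=4=cap → OVERFLOW (fail)
16. dequeue(): size=3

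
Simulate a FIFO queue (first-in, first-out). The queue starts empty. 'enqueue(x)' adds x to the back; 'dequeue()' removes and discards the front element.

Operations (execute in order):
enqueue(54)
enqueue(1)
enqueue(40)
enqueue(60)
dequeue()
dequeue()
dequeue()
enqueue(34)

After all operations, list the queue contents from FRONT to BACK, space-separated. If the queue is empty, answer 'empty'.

Answer: 60 34

Derivation:
enqueue(54): [54]
enqueue(1): [54, 1]
enqueue(40): [54, 1, 40]
enqueue(60): [54, 1, 40, 60]
dequeue(): [1, 40, 60]
dequeue(): [40, 60]
dequeue(): [60]
enqueue(34): [60, 34]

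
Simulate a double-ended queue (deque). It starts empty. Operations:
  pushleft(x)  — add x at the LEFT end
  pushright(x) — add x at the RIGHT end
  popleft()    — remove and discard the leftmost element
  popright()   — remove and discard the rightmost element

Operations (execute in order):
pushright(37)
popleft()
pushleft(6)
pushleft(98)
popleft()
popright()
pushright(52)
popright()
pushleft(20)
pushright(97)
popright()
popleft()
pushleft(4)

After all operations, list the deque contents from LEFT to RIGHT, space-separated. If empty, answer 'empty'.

Answer: 4

Derivation:
pushright(37): [37]
popleft(): []
pushleft(6): [6]
pushleft(98): [98, 6]
popleft(): [6]
popright(): []
pushright(52): [52]
popright(): []
pushleft(20): [20]
pushright(97): [20, 97]
popright(): [20]
popleft(): []
pushleft(4): [4]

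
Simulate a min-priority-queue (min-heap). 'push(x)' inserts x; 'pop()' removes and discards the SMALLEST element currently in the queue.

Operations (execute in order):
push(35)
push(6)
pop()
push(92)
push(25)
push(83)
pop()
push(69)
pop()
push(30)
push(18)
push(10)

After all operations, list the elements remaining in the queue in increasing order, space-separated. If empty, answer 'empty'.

push(35): heap contents = [35]
push(6): heap contents = [6, 35]
pop() → 6: heap contents = [35]
push(92): heap contents = [35, 92]
push(25): heap contents = [25, 35, 92]
push(83): heap contents = [25, 35, 83, 92]
pop() → 25: heap contents = [35, 83, 92]
push(69): heap contents = [35, 69, 83, 92]
pop() → 35: heap contents = [69, 83, 92]
push(30): heap contents = [30, 69, 83, 92]
push(18): heap contents = [18, 30, 69, 83, 92]
push(10): heap contents = [10, 18, 30, 69, 83, 92]

Answer: 10 18 30 69 83 92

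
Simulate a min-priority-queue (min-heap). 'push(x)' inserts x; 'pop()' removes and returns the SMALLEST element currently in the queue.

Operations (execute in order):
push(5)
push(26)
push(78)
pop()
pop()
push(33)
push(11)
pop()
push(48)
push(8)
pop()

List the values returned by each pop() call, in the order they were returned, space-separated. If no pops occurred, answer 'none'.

push(5): heap contents = [5]
push(26): heap contents = [5, 26]
push(78): heap contents = [5, 26, 78]
pop() → 5: heap contents = [26, 78]
pop() → 26: heap contents = [78]
push(33): heap contents = [33, 78]
push(11): heap contents = [11, 33, 78]
pop() → 11: heap contents = [33, 78]
push(48): heap contents = [33, 48, 78]
push(8): heap contents = [8, 33, 48, 78]
pop() → 8: heap contents = [33, 48, 78]

Answer: 5 26 11 8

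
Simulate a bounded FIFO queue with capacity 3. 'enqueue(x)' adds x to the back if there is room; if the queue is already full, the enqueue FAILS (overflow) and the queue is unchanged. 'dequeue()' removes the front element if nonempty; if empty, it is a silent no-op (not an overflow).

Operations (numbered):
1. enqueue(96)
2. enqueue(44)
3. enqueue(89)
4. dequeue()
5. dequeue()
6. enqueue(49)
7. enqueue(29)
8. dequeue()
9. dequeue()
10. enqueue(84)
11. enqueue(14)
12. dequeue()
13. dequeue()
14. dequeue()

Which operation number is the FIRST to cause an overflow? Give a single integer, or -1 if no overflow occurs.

Answer: -1

Derivation:
1. enqueue(96): size=1
2. enqueue(44): size=2
3. enqueue(89): size=3
4. dequeue(): size=2
5. dequeue(): size=1
6. enqueue(49): size=2
7. enqueue(29): size=3
8. dequeue(): size=2
9. dequeue(): size=1
10. enqueue(84): size=2
11. enqueue(14): size=3
12. dequeue(): size=2
13. dequeue(): size=1
14. dequeue(): size=0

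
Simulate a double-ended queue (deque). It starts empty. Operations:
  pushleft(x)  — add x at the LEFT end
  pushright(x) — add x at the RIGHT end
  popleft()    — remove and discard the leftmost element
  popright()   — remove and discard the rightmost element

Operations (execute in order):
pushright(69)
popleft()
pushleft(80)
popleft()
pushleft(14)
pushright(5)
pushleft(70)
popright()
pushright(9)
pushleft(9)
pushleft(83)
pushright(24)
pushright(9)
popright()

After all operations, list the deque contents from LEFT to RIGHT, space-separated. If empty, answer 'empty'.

pushright(69): [69]
popleft(): []
pushleft(80): [80]
popleft(): []
pushleft(14): [14]
pushright(5): [14, 5]
pushleft(70): [70, 14, 5]
popright(): [70, 14]
pushright(9): [70, 14, 9]
pushleft(9): [9, 70, 14, 9]
pushleft(83): [83, 9, 70, 14, 9]
pushright(24): [83, 9, 70, 14, 9, 24]
pushright(9): [83, 9, 70, 14, 9, 24, 9]
popright(): [83, 9, 70, 14, 9, 24]

Answer: 83 9 70 14 9 24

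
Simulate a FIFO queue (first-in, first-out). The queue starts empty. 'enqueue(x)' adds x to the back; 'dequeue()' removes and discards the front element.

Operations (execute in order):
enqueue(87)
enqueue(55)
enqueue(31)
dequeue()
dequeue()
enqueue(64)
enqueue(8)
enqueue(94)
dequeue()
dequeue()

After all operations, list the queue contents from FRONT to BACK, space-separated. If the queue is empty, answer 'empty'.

Answer: 8 94

Derivation:
enqueue(87): [87]
enqueue(55): [87, 55]
enqueue(31): [87, 55, 31]
dequeue(): [55, 31]
dequeue(): [31]
enqueue(64): [31, 64]
enqueue(8): [31, 64, 8]
enqueue(94): [31, 64, 8, 94]
dequeue(): [64, 8, 94]
dequeue(): [8, 94]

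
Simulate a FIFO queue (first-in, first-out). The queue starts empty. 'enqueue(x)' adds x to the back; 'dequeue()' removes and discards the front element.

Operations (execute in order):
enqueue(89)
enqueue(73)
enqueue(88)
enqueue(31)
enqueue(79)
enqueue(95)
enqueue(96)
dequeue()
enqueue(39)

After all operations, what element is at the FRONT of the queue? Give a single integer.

enqueue(89): queue = [89]
enqueue(73): queue = [89, 73]
enqueue(88): queue = [89, 73, 88]
enqueue(31): queue = [89, 73, 88, 31]
enqueue(79): queue = [89, 73, 88, 31, 79]
enqueue(95): queue = [89, 73, 88, 31, 79, 95]
enqueue(96): queue = [89, 73, 88, 31, 79, 95, 96]
dequeue(): queue = [73, 88, 31, 79, 95, 96]
enqueue(39): queue = [73, 88, 31, 79, 95, 96, 39]

Answer: 73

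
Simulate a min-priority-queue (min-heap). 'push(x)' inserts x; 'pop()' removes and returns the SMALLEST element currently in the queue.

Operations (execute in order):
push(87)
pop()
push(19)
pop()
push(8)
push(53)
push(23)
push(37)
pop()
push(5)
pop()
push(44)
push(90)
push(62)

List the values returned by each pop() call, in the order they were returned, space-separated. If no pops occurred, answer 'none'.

push(87): heap contents = [87]
pop() → 87: heap contents = []
push(19): heap contents = [19]
pop() → 19: heap contents = []
push(8): heap contents = [8]
push(53): heap contents = [8, 53]
push(23): heap contents = [8, 23, 53]
push(37): heap contents = [8, 23, 37, 53]
pop() → 8: heap contents = [23, 37, 53]
push(5): heap contents = [5, 23, 37, 53]
pop() → 5: heap contents = [23, 37, 53]
push(44): heap contents = [23, 37, 44, 53]
push(90): heap contents = [23, 37, 44, 53, 90]
push(62): heap contents = [23, 37, 44, 53, 62, 90]

Answer: 87 19 8 5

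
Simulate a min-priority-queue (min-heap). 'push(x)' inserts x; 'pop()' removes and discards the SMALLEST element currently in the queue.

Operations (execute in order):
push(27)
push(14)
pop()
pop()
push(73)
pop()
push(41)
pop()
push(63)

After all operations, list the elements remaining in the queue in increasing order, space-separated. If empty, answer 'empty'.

Answer: 63

Derivation:
push(27): heap contents = [27]
push(14): heap contents = [14, 27]
pop() → 14: heap contents = [27]
pop() → 27: heap contents = []
push(73): heap contents = [73]
pop() → 73: heap contents = []
push(41): heap contents = [41]
pop() → 41: heap contents = []
push(63): heap contents = [63]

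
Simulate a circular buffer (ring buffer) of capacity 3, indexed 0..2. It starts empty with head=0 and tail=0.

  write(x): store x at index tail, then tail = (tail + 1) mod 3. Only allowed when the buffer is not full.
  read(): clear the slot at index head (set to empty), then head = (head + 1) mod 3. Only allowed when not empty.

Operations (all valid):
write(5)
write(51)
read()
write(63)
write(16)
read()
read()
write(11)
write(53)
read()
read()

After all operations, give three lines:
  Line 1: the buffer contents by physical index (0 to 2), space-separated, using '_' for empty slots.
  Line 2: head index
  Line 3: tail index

Answer: _ _ 53
2
0

Derivation:
write(5): buf=[5 _ _], head=0, tail=1, size=1
write(51): buf=[5 51 _], head=0, tail=2, size=2
read(): buf=[_ 51 _], head=1, tail=2, size=1
write(63): buf=[_ 51 63], head=1, tail=0, size=2
write(16): buf=[16 51 63], head=1, tail=1, size=3
read(): buf=[16 _ 63], head=2, tail=1, size=2
read(): buf=[16 _ _], head=0, tail=1, size=1
write(11): buf=[16 11 _], head=0, tail=2, size=2
write(53): buf=[16 11 53], head=0, tail=0, size=3
read(): buf=[_ 11 53], head=1, tail=0, size=2
read(): buf=[_ _ 53], head=2, tail=0, size=1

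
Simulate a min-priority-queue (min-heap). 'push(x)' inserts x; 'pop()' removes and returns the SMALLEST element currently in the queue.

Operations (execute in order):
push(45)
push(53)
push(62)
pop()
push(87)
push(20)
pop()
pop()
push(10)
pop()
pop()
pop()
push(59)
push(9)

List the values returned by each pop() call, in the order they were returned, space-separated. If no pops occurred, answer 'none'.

push(45): heap contents = [45]
push(53): heap contents = [45, 53]
push(62): heap contents = [45, 53, 62]
pop() → 45: heap contents = [53, 62]
push(87): heap contents = [53, 62, 87]
push(20): heap contents = [20, 53, 62, 87]
pop() → 20: heap contents = [53, 62, 87]
pop() → 53: heap contents = [62, 87]
push(10): heap contents = [10, 62, 87]
pop() → 10: heap contents = [62, 87]
pop() → 62: heap contents = [87]
pop() → 87: heap contents = []
push(59): heap contents = [59]
push(9): heap contents = [9, 59]

Answer: 45 20 53 10 62 87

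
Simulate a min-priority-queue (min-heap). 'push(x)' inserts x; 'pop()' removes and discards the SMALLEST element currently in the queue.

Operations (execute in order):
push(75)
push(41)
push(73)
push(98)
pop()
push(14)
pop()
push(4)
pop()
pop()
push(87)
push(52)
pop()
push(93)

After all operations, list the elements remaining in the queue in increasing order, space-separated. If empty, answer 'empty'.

Answer: 75 87 93 98

Derivation:
push(75): heap contents = [75]
push(41): heap contents = [41, 75]
push(73): heap contents = [41, 73, 75]
push(98): heap contents = [41, 73, 75, 98]
pop() → 41: heap contents = [73, 75, 98]
push(14): heap contents = [14, 73, 75, 98]
pop() → 14: heap contents = [73, 75, 98]
push(4): heap contents = [4, 73, 75, 98]
pop() → 4: heap contents = [73, 75, 98]
pop() → 73: heap contents = [75, 98]
push(87): heap contents = [75, 87, 98]
push(52): heap contents = [52, 75, 87, 98]
pop() → 52: heap contents = [75, 87, 98]
push(93): heap contents = [75, 87, 93, 98]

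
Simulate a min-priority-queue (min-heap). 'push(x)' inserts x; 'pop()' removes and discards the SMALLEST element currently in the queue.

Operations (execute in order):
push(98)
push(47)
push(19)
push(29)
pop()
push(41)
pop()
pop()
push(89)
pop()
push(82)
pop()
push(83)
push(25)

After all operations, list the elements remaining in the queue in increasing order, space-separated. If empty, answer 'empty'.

push(98): heap contents = [98]
push(47): heap contents = [47, 98]
push(19): heap contents = [19, 47, 98]
push(29): heap contents = [19, 29, 47, 98]
pop() → 19: heap contents = [29, 47, 98]
push(41): heap contents = [29, 41, 47, 98]
pop() → 29: heap contents = [41, 47, 98]
pop() → 41: heap contents = [47, 98]
push(89): heap contents = [47, 89, 98]
pop() → 47: heap contents = [89, 98]
push(82): heap contents = [82, 89, 98]
pop() → 82: heap contents = [89, 98]
push(83): heap contents = [83, 89, 98]
push(25): heap contents = [25, 83, 89, 98]

Answer: 25 83 89 98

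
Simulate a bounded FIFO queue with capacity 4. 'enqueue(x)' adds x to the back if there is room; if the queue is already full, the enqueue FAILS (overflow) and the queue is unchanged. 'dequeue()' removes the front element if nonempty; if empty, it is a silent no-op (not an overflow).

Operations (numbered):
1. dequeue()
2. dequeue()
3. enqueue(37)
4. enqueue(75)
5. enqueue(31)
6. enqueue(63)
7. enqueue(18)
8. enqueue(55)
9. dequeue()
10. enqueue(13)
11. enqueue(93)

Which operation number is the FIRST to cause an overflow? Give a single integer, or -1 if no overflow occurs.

1. dequeue(): empty, no-op, size=0
2. dequeue(): empty, no-op, size=0
3. enqueue(37): size=1
4. enqueue(75): size=2
5. enqueue(31): size=3
6. enqueue(63): size=4
7. enqueue(18): size=4=cap → OVERFLOW (fail)
8. enqueue(55): size=4=cap → OVERFLOW (fail)
9. dequeue(): size=3
10. enqueue(13): size=4
11. enqueue(93): size=4=cap → OVERFLOW (fail)

Answer: 7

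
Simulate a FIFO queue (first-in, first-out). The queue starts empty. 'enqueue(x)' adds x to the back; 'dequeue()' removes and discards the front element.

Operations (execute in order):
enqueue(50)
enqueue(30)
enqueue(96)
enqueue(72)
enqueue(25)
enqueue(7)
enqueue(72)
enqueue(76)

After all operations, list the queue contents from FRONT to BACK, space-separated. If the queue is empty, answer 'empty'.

enqueue(50): [50]
enqueue(30): [50, 30]
enqueue(96): [50, 30, 96]
enqueue(72): [50, 30, 96, 72]
enqueue(25): [50, 30, 96, 72, 25]
enqueue(7): [50, 30, 96, 72, 25, 7]
enqueue(72): [50, 30, 96, 72, 25, 7, 72]
enqueue(76): [50, 30, 96, 72, 25, 7, 72, 76]

Answer: 50 30 96 72 25 7 72 76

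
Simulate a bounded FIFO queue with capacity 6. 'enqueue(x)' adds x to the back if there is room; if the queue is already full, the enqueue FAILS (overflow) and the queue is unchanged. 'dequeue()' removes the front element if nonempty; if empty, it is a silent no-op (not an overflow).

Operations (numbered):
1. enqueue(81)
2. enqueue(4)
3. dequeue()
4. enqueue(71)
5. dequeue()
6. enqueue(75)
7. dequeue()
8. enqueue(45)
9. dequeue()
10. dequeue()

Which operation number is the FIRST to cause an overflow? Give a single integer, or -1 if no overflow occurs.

Answer: -1

Derivation:
1. enqueue(81): size=1
2. enqueue(4): size=2
3. dequeue(): size=1
4. enqueue(71): size=2
5. dequeue(): size=1
6. enqueue(75): size=2
7. dequeue(): size=1
8. enqueue(45): size=2
9. dequeue(): size=1
10. dequeue(): size=0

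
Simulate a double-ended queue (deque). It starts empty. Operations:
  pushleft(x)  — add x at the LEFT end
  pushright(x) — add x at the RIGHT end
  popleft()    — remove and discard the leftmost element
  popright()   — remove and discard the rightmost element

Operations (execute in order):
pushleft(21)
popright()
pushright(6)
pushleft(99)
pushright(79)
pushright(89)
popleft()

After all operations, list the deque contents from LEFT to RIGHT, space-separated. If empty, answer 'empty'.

pushleft(21): [21]
popright(): []
pushright(6): [6]
pushleft(99): [99, 6]
pushright(79): [99, 6, 79]
pushright(89): [99, 6, 79, 89]
popleft(): [6, 79, 89]

Answer: 6 79 89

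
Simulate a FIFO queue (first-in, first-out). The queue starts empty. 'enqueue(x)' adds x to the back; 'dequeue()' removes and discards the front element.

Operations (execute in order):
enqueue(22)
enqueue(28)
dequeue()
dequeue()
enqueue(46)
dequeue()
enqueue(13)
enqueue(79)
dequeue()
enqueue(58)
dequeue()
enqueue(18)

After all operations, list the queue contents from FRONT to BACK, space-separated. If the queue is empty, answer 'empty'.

Answer: 58 18

Derivation:
enqueue(22): [22]
enqueue(28): [22, 28]
dequeue(): [28]
dequeue(): []
enqueue(46): [46]
dequeue(): []
enqueue(13): [13]
enqueue(79): [13, 79]
dequeue(): [79]
enqueue(58): [79, 58]
dequeue(): [58]
enqueue(18): [58, 18]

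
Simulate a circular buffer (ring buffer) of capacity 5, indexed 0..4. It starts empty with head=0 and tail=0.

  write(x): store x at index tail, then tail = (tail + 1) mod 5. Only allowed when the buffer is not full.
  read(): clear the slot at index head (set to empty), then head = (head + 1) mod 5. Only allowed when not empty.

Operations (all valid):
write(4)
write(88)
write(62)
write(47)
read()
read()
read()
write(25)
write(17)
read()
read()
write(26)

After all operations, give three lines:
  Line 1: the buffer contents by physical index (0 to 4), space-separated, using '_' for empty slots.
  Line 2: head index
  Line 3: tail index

write(4): buf=[4 _ _ _ _], head=0, tail=1, size=1
write(88): buf=[4 88 _ _ _], head=0, tail=2, size=2
write(62): buf=[4 88 62 _ _], head=0, tail=3, size=3
write(47): buf=[4 88 62 47 _], head=0, tail=4, size=4
read(): buf=[_ 88 62 47 _], head=1, tail=4, size=3
read(): buf=[_ _ 62 47 _], head=2, tail=4, size=2
read(): buf=[_ _ _ 47 _], head=3, tail=4, size=1
write(25): buf=[_ _ _ 47 25], head=3, tail=0, size=2
write(17): buf=[17 _ _ 47 25], head=3, tail=1, size=3
read(): buf=[17 _ _ _ 25], head=4, tail=1, size=2
read(): buf=[17 _ _ _ _], head=0, tail=1, size=1
write(26): buf=[17 26 _ _ _], head=0, tail=2, size=2

Answer: 17 26 _ _ _
0
2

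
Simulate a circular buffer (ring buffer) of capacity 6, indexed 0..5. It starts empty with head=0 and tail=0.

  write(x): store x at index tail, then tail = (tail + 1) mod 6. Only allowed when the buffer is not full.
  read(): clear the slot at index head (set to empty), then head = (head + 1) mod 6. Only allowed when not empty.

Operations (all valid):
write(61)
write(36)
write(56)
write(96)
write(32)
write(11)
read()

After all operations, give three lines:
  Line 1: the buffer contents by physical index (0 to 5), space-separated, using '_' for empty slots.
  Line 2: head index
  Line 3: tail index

write(61): buf=[61 _ _ _ _ _], head=0, tail=1, size=1
write(36): buf=[61 36 _ _ _ _], head=0, tail=2, size=2
write(56): buf=[61 36 56 _ _ _], head=0, tail=3, size=3
write(96): buf=[61 36 56 96 _ _], head=0, tail=4, size=4
write(32): buf=[61 36 56 96 32 _], head=0, tail=5, size=5
write(11): buf=[61 36 56 96 32 11], head=0, tail=0, size=6
read(): buf=[_ 36 56 96 32 11], head=1, tail=0, size=5

Answer: _ 36 56 96 32 11
1
0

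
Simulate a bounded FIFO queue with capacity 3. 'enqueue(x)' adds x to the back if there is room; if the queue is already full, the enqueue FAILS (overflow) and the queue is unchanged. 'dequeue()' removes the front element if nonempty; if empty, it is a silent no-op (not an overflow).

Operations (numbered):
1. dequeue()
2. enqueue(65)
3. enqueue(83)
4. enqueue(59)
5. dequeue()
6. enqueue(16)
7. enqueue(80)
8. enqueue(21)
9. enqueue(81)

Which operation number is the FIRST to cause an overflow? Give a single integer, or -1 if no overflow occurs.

1. dequeue(): empty, no-op, size=0
2. enqueue(65): size=1
3. enqueue(83): size=2
4. enqueue(59): size=3
5. dequeue(): size=2
6. enqueue(16): size=3
7. enqueue(80): size=3=cap → OVERFLOW (fail)
8. enqueue(21): size=3=cap → OVERFLOW (fail)
9. enqueue(81): size=3=cap → OVERFLOW (fail)

Answer: 7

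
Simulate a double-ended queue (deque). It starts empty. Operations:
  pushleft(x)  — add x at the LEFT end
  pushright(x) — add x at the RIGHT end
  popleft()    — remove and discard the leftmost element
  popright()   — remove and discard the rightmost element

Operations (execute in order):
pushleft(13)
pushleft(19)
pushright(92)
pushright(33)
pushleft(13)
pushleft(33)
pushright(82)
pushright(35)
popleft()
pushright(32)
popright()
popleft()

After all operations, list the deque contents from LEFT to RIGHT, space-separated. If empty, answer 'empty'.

pushleft(13): [13]
pushleft(19): [19, 13]
pushright(92): [19, 13, 92]
pushright(33): [19, 13, 92, 33]
pushleft(13): [13, 19, 13, 92, 33]
pushleft(33): [33, 13, 19, 13, 92, 33]
pushright(82): [33, 13, 19, 13, 92, 33, 82]
pushright(35): [33, 13, 19, 13, 92, 33, 82, 35]
popleft(): [13, 19, 13, 92, 33, 82, 35]
pushright(32): [13, 19, 13, 92, 33, 82, 35, 32]
popright(): [13, 19, 13, 92, 33, 82, 35]
popleft(): [19, 13, 92, 33, 82, 35]

Answer: 19 13 92 33 82 35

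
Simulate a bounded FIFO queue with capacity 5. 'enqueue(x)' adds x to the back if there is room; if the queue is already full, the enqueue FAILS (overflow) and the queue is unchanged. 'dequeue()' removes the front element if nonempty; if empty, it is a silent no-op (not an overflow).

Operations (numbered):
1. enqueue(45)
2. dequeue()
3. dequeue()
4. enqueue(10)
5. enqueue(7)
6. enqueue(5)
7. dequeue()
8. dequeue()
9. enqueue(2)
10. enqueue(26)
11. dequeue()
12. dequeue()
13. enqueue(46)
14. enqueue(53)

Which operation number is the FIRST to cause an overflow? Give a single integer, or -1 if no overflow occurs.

Answer: -1

Derivation:
1. enqueue(45): size=1
2. dequeue(): size=0
3. dequeue(): empty, no-op, size=0
4. enqueue(10): size=1
5. enqueue(7): size=2
6. enqueue(5): size=3
7. dequeue(): size=2
8. dequeue(): size=1
9. enqueue(2): size=2
10. enqueue(26): size=3
11. dequeue(): size=2
12. dequeue(): size=1
13. enqueue(46): size=2
14. enqueue(53): size=3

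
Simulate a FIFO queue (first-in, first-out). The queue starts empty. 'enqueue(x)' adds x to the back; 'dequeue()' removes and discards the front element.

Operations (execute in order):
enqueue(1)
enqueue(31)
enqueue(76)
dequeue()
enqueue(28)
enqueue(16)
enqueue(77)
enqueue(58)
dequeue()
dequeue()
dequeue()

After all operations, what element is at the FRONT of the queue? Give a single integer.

enqueue(1): queue = [1]
enqueue(31): queue = [1, 31]
enqueue(76): queue = [1, 31, 76]
dequeue(): queue = [31, 76]
enqueue(28): queue = [31, 76, 28]
enqueue(16): queue = [31, 76, 28, 16]
enqueue(77): queue = [31, 76, 28, 16, 77]
enqueue(58): queue = [31, 76, 28, 16, 77, 58]
dequeue(): queue = [76, 28, 16, 77, 58]
dequeue(): queue = [28, 16, 77, 58]
dequeue(): queue = [16, 77, 58]

Answer: 16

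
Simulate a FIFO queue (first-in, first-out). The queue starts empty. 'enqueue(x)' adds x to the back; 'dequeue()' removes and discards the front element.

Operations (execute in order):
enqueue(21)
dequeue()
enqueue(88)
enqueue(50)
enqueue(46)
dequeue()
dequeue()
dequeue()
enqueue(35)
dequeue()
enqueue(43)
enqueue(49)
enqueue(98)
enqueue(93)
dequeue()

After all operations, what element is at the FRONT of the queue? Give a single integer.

enqueue(21): queue = [21]
dequeue(): queue = []
enqueue(88): queue = [88]
enqueue(50): queue = [88, 50]
enqueue(46): queue = [88, 50, 46]
dequeue(): queue = [50, 46]
dequeue(): queue = [46]
dequeue(): queue = []
enqueue(35): queue = [35]
dequeue(): queue = []
enqueue(43): queue = [43]
enqueue(49): queue = [43, 49]
enqueue(98): queue = [43, 49, 98]
enqueue(93): queue = [43, 49, 98, 93]
dequeue(): queue = [49, 98, 93]

Answer: 49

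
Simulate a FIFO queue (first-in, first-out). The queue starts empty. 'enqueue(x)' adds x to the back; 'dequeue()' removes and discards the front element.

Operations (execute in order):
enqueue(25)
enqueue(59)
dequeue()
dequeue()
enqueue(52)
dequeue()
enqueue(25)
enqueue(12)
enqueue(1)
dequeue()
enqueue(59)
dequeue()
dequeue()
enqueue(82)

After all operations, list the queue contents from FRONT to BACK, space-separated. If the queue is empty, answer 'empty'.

enqueue(25): [25]
enqueue(59): [25, 59]
dequeue(): [59]
dequeue(): []
enqueue(52): [52]
dequeue(): []
enqueue(25): [25]
enqueue(12): [25, 12]
enqueue(1): [25, 12, 1]
dequeue(): [12, 1]
enqueue(59): [12, 1, 59]
dequeue(): [1, 59]
dequeue(): [59]
enqueue(82): [59, 82]

Answer: 59 82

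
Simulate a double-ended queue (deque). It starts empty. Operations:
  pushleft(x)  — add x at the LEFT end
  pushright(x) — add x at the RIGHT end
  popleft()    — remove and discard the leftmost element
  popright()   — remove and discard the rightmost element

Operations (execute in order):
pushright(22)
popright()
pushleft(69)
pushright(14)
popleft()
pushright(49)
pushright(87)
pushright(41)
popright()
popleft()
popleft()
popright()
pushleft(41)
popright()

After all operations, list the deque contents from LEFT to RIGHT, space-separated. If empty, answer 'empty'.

Answer: empty

Derivation:
pushright(22): [22]
popright(): []
pushleft(69): [69]
pushright(14): [69, 14]
popleft(): [14]
pushright(49): [14, 49]
pushright(87): [14, 49, 87]
pushright(41): [14, 49, 87, 41]
popright(): [14, 49, 87]
popleft(): [49, 87]
popleft(): [87]
popright(): []
pushleft(41): [41]
popright(): []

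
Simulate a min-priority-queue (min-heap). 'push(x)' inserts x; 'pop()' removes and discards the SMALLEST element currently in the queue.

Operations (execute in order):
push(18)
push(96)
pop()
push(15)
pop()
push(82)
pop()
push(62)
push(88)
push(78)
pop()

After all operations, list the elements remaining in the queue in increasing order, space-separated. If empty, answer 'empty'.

push(18): heap contents = [18]
push(96): heap contents = [18, 96]
pop() → 18: heap contents = [96]
push(15): heap contents = [15, 96]
pop() → 15: heap contents = [96]
push(82): heap contents = [82, 96]
pop() → 82: heap contents = [96]
push(62): heap contents = [62, 96]
push(88): heap contents = [62, 88, 96]
push(78): heap contents = [62, 78, 88, 96]
pop() → 62: heap contents = [78, 88, 96]

Answer: 78 88 96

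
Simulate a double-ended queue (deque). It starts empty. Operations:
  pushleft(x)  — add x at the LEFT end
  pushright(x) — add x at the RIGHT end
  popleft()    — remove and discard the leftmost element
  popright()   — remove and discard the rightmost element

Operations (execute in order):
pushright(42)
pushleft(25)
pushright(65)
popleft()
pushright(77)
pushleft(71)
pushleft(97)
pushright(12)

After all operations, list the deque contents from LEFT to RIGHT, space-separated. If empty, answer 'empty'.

pushright(42): [42]
pushleft(25): [25, 42]
pushright(65): [25, 42, 65]
popleft(): [42, 65]
pushright(77): [42, 65, 77]
pushleft(71): [71, 42, 65, 77]
pushleft(97): [97, 71, 42, 65, 77]
pushright(12): [97, 71, 42, 65, 77, 12]

Answer: 97 71 42 65 77 12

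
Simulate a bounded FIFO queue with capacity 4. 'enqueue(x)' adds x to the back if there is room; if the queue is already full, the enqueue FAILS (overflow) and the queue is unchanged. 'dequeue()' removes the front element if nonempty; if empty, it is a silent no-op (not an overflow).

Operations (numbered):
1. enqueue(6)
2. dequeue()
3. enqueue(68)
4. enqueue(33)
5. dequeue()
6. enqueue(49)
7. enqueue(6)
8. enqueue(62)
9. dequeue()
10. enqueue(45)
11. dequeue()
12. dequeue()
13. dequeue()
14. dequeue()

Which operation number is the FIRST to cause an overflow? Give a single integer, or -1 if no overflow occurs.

Answer: -1

Derivation:
1. enqueue(6): size=1
2. dequeue(): size=0
3. enqueue(68): size=1
4. enqueue(33): size=2
5. dequeue(): size=1
6. enqueue(49): size=2
7. enqueue(6): size=3
8. enqueue(62): size=4
9. dequeue(): size=3
10. enqueue(45): size=4
11. dequeue(): size=3
12. dequeue(): size=2
13. dequeue(): size=1
14. dequeue(): size=0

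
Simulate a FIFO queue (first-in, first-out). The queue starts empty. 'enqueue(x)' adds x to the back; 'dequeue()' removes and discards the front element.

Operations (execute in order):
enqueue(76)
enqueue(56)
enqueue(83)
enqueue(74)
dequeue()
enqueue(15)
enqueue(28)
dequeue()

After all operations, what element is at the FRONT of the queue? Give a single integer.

Answer: 83

Derivation:
enqueue(76): queue = [76]
enqueue(56): queue = [76, 56]
enqueue(83): queue = [76, 56, 83]
enqueue(74): queue = [76, 56, 83, 74]
dequeue(): queue = [56, 83, 74]
enqueue(15): queue = [56, 83, 74, 15]
enqueue(28): queue = [56, 83, 74, 15, 28]
dequeue(): queue = [83, 74, 15, 28]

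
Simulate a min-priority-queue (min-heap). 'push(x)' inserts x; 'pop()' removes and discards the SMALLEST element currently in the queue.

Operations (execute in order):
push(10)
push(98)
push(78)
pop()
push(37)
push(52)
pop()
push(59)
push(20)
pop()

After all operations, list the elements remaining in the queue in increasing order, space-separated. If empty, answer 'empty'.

Answer: 52 59 78 98

Derivation:
push(10): heap contents = [10]
push(98): heap contents = [10, 98]
push(78): heap contents = [10, 78, 98]
pop() → 10: heap contents = [78, 98]
push(37): heap contents = [37, 78, 98]
push(52): heap contents = [37, 52, 78, 98]
pop() → 37: heap contents = [52, 78, 98]
push(59): heap contents = [52, 59, 78, 98]
push(20): heap contents = [20, 52, 59, 78, 98]
pop() → 20: heap contents = [52, 59, 78, 98]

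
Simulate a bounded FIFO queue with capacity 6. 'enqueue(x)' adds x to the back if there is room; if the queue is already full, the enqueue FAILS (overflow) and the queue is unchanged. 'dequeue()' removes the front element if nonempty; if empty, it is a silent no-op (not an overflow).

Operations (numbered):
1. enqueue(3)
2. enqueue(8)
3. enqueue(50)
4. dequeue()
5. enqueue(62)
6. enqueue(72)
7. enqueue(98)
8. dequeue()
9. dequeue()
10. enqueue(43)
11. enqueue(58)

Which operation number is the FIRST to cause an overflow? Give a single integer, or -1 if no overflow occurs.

Answer: -1

Derivation:
1. enqueue(3): size=1
2. enqueue(8): size=2
3. enqueue(50): size=3
4. dequeue(): size=2
5. enqueue(62): size=3
6. enqueue(72): size=4
7. enqueue(98): size=5
8. dequeue(): size=4
9. dequeue(): size=3
10. enqueue(43): size=4
11. enqueue(58): size=5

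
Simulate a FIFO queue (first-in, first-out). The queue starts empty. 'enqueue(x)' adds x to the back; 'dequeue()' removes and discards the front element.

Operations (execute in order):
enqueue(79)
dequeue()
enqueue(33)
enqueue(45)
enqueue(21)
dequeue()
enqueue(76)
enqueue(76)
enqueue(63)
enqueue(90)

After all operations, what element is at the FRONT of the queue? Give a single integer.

enqueue(79): queue = [79]
dequeue(): queue = []
enqueue(33): queue = [33]
enqueue(45): queue = [33, 45]
enqueue(21): queue = [33, 45, 21]
dequeue(): queue = [45, 21]
enqueue(76): queue = [45, 21, 76]
enqueue(76): queue = [45, 21, 76, 76]
enqueue(63): queue = [45, 21, 76, 76, 63]
enqueue(90): queue = [45, 21, 76, 76, 63, 90]

Answer: 45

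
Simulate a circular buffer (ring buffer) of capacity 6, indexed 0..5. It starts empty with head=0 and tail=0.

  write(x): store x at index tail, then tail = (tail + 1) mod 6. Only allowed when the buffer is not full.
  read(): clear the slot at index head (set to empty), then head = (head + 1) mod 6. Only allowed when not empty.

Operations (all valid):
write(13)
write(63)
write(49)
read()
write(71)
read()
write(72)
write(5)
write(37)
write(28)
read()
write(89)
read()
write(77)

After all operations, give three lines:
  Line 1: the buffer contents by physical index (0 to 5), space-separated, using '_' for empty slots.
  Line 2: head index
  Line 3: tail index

Answer: 37 28 89 77 72 5
4
4

Derivation:
write(13): buf=[13 _ _ _ _ _], head=0, tail=1, size=1
write(63): buf=[13 63 _ _ _ _], head=0, tail=2, size=2
write(49): buf=[13 63 49 _ _ _], head=0, tail=3, size=3
read(): buf=[_ 63 49 _ _ _], head=1, tail=3, size=2
write(71): buf=[_ 63 49 71 _ _], head=1, tail=4, size=3
read(): buf=[_ _ 49 71 _ _], head=2, tail=4, size=2
write(72): buf=[_ _ 49 71 72 _], head=2, tail=5, size=3
write(5): buf=[_ _ 49 71 72 5], head=2, tail=0, size=4
write(37): buf=[37 _ 49 71 72 5], head=2, tail=1, size=5
write(28): buf=[37 28 49 71 72 5], head=2, tail=2, size=6
read(): buf=[37 28 _ 71 72 5], head=3, tail=2, size=5
write(89): buf=[37 28 89 71 72 5], head=3, tail=3, size=6
read(): buf=[37 28 89 _ 72 5], head=4, tail=3, size=5
write(77): buf=[37 28 89 77 72 5], head=4, tail=4, size=6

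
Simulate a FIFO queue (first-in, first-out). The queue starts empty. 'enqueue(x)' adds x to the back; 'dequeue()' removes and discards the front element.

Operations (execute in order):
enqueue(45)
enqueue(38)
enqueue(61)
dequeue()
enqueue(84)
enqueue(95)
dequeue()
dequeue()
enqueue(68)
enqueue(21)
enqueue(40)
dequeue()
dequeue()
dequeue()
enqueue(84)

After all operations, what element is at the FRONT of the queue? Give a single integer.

enqueue(45): queue = [45]
enqueue(38): queue = [45, 38]
enqueue(61): queue = [45, 38, 61]
dequeue(): queue = [38, 61]
enqueue(84): queue = [38, 61, 84]
enqueue(95): queue = [38, 61, 84, 95]
dequeue(): queue = [61, 84, 95]
dequeue(): queue = [84, 95]
enqueue(68): queue = [84, 95, 68]
enqueue(21): queue = [84, 95, 68, 21]
enqueue(40): queue = [84, 95, 68, 21, 40]
dequeue(): queue = [95, 68, 21, 40]
dequeue(): queue = [68, 21, 40]
dequeue(): queue = [21, 40]
enqueue(84): queue = [21, 40, 84]

Answer: 21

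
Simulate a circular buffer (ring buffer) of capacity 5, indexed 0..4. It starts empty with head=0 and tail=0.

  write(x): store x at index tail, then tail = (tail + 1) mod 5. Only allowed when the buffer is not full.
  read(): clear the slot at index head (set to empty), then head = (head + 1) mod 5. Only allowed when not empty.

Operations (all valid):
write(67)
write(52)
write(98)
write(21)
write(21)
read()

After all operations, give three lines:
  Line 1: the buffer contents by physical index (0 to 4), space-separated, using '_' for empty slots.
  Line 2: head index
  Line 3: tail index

write(67): buf=[67 _ _ _ _], head=0, tail=1, size=1
write(52): buf=[67 52 _ _ _], head=0, tail=2, size=2
write(98): buf=[67 52 98 _ _], head=0, tail=3, size=3
write(21): buf=[67 52 98 21 _], head=0, tail=4, size=4
write(21): buf=[67 52 98 21 21], head=0, tail=0, size=5
read(): buf=[_ 52 98 21 21], head=1, tail=0, size=4

Answer: _ 52 98 21 21
1
0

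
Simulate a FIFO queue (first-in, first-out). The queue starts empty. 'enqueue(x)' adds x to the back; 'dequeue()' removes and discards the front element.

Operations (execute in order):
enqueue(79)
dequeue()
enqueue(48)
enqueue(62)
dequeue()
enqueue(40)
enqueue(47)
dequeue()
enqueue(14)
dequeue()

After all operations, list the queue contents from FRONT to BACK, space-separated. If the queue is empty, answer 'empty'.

enqueue(79): [79]
dequeue(): []
enqueue(48): [48]
enqueue(62): [48, 62]
dequeue(): [62]
enqueue(40): [62, 40]
enqueue(47): [62, 40, 47]
dequeue(): [40, 47]
enqueue(14): [40, 47, 14]
dequeue(): [47, 14]

Answer: 47 14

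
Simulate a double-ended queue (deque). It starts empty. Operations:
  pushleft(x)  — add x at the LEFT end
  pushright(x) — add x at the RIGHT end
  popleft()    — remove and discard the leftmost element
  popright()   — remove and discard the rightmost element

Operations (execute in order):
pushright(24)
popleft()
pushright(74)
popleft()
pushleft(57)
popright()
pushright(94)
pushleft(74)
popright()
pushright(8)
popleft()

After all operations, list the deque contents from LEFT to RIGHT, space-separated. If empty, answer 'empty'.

Answer: 8

Derivation:
pushright(24): [24]
popleft(): []
pushright(74): [74]
popleft(): []
pushleft(57): [57]
popright(): []
pushright(94): [94]
pushleft(74): [74, 94]
popright(): [74]
pushright(8): [74, 8]
popleft(): [8]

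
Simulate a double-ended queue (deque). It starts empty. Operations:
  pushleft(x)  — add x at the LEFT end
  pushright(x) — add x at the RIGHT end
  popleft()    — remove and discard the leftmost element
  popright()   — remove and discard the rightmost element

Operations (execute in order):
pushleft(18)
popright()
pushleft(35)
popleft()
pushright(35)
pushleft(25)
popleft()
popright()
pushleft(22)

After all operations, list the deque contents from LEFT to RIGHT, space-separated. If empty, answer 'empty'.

Answer: 22

Derivation:
pushleft(18): [18]
popright(): []
pushleft(35): [35]
popleft(): []
pushright(35): [35]
pushleft(25): [25, 35]
popleft(): [35]
popright(): []
pushleft(22): [22]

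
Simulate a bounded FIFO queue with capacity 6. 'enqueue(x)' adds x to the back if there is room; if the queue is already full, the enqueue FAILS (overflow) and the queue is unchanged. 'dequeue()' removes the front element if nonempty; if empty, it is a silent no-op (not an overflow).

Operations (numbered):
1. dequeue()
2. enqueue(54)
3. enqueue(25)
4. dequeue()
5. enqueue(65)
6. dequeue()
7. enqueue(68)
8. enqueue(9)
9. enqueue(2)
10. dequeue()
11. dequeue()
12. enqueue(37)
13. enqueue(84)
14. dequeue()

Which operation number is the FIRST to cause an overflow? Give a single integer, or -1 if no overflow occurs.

1. dequeue(): empty, no-op, size=0
2. enqueue(54): size=1
3. enqueue(25): size=2
4. dequeue(): size=1
5. enqueue(65): size=2
6. dequeue(): size=1
7. enqueue(68): size=2
8. enqueue(9): size=3
9. enqueue(2): size=4
10. dequeue(): size=3
11. dequeue(): size=2
12. enqueue(37): size=3
13. enqueue(84): size=4
14. dequeue(): size=3

Answer: -1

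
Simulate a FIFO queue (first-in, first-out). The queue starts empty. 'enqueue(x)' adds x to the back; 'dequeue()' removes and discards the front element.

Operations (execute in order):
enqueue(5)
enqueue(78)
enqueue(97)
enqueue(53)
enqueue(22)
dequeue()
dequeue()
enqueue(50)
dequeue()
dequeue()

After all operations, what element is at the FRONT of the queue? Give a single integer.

enqueue(5): queue = [5]
enqueue(78): queue = [5, 78]
enqueue(97): queue = [5, 78, 97]
enqueue(53): queue = [5, 78, 97, 53]
enqueue(22): queue = [5, 78, 97, 53, 22]
dequeue(): queue = [78, 97, 53, 22]
dequeue(): queue = [97, 53, 22]
enqueue(50): queue = [97, 53, 22, 50]
dequeue(): queue = [53, 22, 50]
dequeue(): queue = [22, 50]

Answer: 22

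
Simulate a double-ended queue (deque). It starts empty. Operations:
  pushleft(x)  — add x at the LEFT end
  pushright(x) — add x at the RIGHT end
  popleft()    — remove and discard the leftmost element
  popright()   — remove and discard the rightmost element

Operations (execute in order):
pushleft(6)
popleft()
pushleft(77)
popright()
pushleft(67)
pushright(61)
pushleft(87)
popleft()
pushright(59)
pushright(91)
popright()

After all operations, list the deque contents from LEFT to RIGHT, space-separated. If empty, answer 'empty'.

pushleft(6): [6]
popleft(): []
pushleft(77): [77]
popright(): []
pushleft(67): [67]
pushright(61): [67, 61]
pushleft(87): [87, 67, 61]
popleft(): [67, 61]
pushright(59): [67, 61, 59]
pushright(91): [67, 61, 59, 91]
popright(): [67, 61, 59]

Answer: 67 61 59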